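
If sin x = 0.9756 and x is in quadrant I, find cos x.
cos x = 0.2196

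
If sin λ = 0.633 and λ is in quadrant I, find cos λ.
cos λ = 0.7742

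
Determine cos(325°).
cos(325°) = 0.8192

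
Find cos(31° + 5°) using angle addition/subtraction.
cos(31° + 5°) = cos 31° cos 5° - sin 31° sin 5° = 0.809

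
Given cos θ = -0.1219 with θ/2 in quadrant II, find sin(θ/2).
sin(θ/2) = ±√((1 - cos θ)/2); positive since θ/2 ∈ QII, so sin(θ/2) = 0.749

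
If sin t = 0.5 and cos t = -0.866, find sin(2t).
sin(2t) = 2 sin t cos t = -0.866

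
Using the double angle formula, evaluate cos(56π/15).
cos(56π/15) = 2cos²28π/15 - 1 = 0.6691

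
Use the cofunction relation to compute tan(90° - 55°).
tan(90° - 55°) = cot(55°) = 0.7002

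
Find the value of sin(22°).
sin(22°) = 0.3746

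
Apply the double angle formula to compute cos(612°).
cos(612°) = cos²306° - sin²306° = -0.309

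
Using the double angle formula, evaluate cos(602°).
cos(602°) = 2cos²301° - 1 = -0.4695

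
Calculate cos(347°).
cos(347°) = 0.9744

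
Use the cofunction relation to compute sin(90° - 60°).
sin(90° - 60°) = cos(60°) = 1/2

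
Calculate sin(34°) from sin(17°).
sin(34°) = 2 sin 17° cos 17° = 0.5592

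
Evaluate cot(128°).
cot(128°) = -0.7813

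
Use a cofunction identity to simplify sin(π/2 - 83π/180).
sin(π/2 - 83π/180) = cos(83π/180)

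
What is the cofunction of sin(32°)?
sin(32°) = cos(90° - 32°) = cos(58°)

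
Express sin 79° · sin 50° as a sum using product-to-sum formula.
sin 79° sin 50° = (1/2)[cos(79°-50°) - cos(79°+50°)]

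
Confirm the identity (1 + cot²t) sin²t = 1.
LHS = csc²t · sin²t = (1/sin²t) · sin²t = 1 = RHS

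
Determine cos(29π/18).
cos(29π/18) = 0.342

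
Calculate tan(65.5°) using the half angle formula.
tan(65.5°) = sin 131° / (1 + cos 131°) = 2.194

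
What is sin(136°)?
sin(136°) = 0.6947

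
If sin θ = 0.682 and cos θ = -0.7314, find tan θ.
tan θ = sin θ / cos θ = -0.9325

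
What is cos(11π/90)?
cos(11π/90) = 0.9272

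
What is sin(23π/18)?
sin(23π/18) = -0.766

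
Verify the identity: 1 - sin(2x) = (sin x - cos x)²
RHS = sin²x - 2 sin x cos x + cos²x = (sin²x + cos²x) - 2 sin x cos x = 1 - sin(2x) = LHS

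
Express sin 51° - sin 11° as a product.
sin 51° - sin 11° = 2 cos(31°) sin(20°)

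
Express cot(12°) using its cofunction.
cot(12°) = tan(90° - 12°) = tan(78°)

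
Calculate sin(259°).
sin(259°) = -0.9816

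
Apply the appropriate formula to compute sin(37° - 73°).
sin(37° - 73°) = sin 37° cos 73° - cos 37° sin 73° = -0.5878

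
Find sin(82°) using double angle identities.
sin(82°) = 2 sin 41° cos 41° = 0.9903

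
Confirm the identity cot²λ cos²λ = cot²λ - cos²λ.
RHS = cos²λ/sin²λ - cos²λ = cos²λ(1/sin²λ - 1) = cos²λ · (1 - sin²λ)/sin²λ = cos²λ · cos²λ/sin²λ = cos²λ · cot²λ = LHS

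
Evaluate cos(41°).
cos(41°) = 0.7547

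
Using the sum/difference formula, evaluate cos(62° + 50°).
cos(62° + 50°) = cos 62° cos 50° - sin 62° sin 50° = -0.3746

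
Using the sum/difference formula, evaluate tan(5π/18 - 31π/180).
tan(5π/18 - 31π/180) = (tan 5π/18 - tan 31π/180)/(1 + tan 5π/18 tan 31π/180) = 0.3443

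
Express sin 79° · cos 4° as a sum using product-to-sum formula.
sin 79° cos 4° = (1/2)[sin(79°+4°) + sin(79°-4°)]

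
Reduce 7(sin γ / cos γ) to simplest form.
7(sin γ / cos γ) = 7(tan γ) (using Quotient identity)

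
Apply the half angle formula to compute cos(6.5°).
cos(6.5°) = √((1 + cos 13°)/2) = 0.9936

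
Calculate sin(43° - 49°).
sin(43° - 49°) = sin 43° cos 49° - cos 43° sin 49° = -0.1045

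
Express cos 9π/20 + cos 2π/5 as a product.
cos 9π/20 + cos 2π/5 = 2 cos(17π/40) cos(π/40)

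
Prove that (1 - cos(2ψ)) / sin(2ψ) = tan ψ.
LHS = 2sin²ψ / (2 sin ψ cos ψ) = sin ψ/cos ψ = tan ψ = RHS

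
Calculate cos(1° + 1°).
cos(1° + 1°) = cos 1° cos 1° - sin 1° sin 1° = 0.9994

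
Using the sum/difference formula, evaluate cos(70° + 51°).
cos(70° + 51°) = cos 70° cos 51° - sin 70° sin 51° = -0.515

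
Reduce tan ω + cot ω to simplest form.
tan ω + cot ω = sec ω csc ω (using Quotient identities)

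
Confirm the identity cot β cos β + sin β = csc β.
LHS = cos²β/sin β + sin β = (cos²β + sin²β)/sin β = 1/sin β = csc β = RHS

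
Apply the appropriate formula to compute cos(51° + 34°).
cos(51° + 34°) = cos 51° cos 34° - sin 51° sin 34° = 0.08716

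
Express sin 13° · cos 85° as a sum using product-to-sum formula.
sin 13° cos 85° = (1/2)[sin(13°+85°) + sin(13°-85°)]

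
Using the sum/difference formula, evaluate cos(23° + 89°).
cos(23° + 89°) = cos 23° cos 89° - sin 23° sin 89° = -0.3746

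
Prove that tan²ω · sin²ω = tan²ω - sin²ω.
RHS = sin²ω/cos²ω - sin²ω = sin²ω(1/cos²ω - 1) = sin²ω · (1 - cos²ω)/cos²ω = sin²ω · sin²ω/cos²ω = sin²ω · tan²ω = LHS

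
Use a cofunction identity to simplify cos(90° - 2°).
cos(90° - 2°) = sin(2°)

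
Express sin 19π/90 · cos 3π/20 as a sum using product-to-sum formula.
sin 19π/90 cos 3π/20 = (1/2)[sin(19π/90+3π/20) + sin(19π/90-3π/20)]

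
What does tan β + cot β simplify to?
tan β + cot β = sec β csc β (using Quotient identities)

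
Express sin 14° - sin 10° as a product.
sin 14° - sin 10° = 2 cos(12°) sin(2°)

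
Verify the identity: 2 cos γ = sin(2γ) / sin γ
RHS = 2 sin γ cos γ / sin γ = 2 cos γ = LHS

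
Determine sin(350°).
sin(350°) = -0.1736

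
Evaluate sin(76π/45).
sin(76π/45) = -0.829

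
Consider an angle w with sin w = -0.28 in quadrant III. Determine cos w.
cos w = ±√(1 - sin²w) = -0.96 (negative in QIII)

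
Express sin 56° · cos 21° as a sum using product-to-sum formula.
sin 56° cos 21° = (1/2)[sin(56°+21°) + sin(56°-21°)]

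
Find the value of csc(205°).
csc(205°) = -2.366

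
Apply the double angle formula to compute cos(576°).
cos(576°) = cos²288° - sin²288° = -0.809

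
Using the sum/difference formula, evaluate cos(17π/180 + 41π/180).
cos(17π/180 + 41π/180) = cos 17π/180 cos 41π/180 - sin 17π/180 sin 41π/180 = 0.5299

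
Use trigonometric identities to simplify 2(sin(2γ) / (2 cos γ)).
2(sin(2γ) / (2 cos γ)) = 2(sin γ) (using Double angle)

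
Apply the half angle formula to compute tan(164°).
tan(164°) = sin 328° / (1 + cos 328°) = -0.2867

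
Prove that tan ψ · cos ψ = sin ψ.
LHS = (sin ψ/cos ψ) · cos ψ = sin ψ = RHS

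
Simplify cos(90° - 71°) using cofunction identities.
cos(90° - 71°) = sin(71°)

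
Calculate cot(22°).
cot(22°) = 2.475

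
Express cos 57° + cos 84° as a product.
cos 57° + cos 84° = 2 cos(70.5°) cos(-13.5°)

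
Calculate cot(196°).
cot(196°) = 3.487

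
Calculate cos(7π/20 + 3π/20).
cos(7π/20 + 3π/20) = cos 7π/20 cos 3π/20 - sin 7π/20 sin 3π/20 = 0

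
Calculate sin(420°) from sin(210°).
sin(420°) = 2 sin 210° cos 210° = √3/2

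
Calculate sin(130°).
sin(130°) = 0.766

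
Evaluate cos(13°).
cos(13°) = 0.9744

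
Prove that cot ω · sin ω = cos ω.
LHS = (cos ω/sin ω) · sin ω = cos ω = RHS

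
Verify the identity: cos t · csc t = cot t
LHS = cos t · (1/sin t) = cos t/sin t = cot t = RHS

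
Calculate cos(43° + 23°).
cos(43° + 23°) = cos 43° cos 23° - sin 43° sin 23° = 0.4067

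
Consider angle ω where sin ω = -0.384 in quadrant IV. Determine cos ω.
cos ω = √(1 - sin²ω) = 0.9233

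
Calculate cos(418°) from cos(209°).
cos(418°) = cos²209° - sin²209° = 0.5299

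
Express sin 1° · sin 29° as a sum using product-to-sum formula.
sin 1° sin 29° = (1/2)[cos(1°-29°) - cos(1°+29°)]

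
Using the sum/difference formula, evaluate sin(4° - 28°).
sin(4° - 28°) = sin 4° cos 28° - cos 4° sin 28° = -0.4067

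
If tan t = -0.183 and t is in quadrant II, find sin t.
sin t = 0.18 (using tan²t + 1 = sec²t)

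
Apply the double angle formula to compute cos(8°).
cos(8°) = cos²4° - sin²4° = 0.9903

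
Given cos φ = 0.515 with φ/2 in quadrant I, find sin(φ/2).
sin(φ/2) = ±√((1 - cos φ)/2); positive since φ/2 ∈ QI, so sin(φ/2) = 0.4924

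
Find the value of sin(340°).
sin(340°) = -0.342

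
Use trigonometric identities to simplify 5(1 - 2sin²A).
5(1 - 2sin²A) = 5(cos(2A)) (using Double angle)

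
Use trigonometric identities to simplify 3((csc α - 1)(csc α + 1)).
3((csc α - 1)(csc α + 1)) = 3(cot²α) (using Diff. of squares)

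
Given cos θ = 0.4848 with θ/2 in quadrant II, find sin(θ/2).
sin(θ/2) = ±√((1 - cos θ)/2); positive since θ/2 ∈ QII, so sin(θ/2) = 0.5075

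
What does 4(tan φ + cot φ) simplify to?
4(tan φ + cot φ) = 4(sec φ csc φ) (using Quotient identities)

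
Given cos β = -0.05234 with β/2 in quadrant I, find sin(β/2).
sin(β/2) = ±√((1 - cos β)/2); positive since β/2 ∈ QI, so sin(β/2) = 0.7254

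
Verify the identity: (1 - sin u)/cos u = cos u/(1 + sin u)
LHS = (1 - sin u)(1 + sin u) / (cos u(1 + sin u)) = (1 - sin²u) / (cos u(1 + sin u)) = cos²u / (cos u(1 + sin u)) = cos u/(1 + sin u) = RHS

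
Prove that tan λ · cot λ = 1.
LHS = (sin λ/cos λ) · (cos λ/sin λ) = 1 = RHS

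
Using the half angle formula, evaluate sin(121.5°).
sin(121.5°) = √((1 - cos 243°)/2) = 0.8526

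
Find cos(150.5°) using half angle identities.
cos(150.5°) = -√((1 + cos 301°)/2) = -0.8704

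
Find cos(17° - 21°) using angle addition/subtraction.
cos(17° - 21°) = cos 17° cos 21° + sin 17° sin 21° = 0.9976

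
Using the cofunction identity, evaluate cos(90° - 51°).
cos(90° - 51°) = sin(51°) = 0.7771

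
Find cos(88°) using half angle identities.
cos(88°) = √((1 + cos 176°)/2) = 0.0349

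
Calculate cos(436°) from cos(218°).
cos(436°) = cos²218° - sin²218° = 0.2419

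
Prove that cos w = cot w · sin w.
RHS = (cos w/sin w) · sin w = cos w = LHS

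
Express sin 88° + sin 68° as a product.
sin 88° + sin 68° = 2 sin(78°) cos(10°)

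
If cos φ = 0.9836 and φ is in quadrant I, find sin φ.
sin φ = 0.1804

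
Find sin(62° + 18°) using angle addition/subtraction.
sin(62° + 18°) = sin 62° cos 18° + cos 62° sin 18° = 0.9848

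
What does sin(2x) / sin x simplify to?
sin(2x) / sin x = 2 cos x (using Double angle)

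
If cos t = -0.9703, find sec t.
sec t = 1/cos t = -1.031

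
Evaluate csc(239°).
csc(239°) = -1.167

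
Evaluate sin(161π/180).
sin(161π/180) = 0.3256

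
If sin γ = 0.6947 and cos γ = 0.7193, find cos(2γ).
cos(2γ) = cos²γ - sin²γ = 0.03478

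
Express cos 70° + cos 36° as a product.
cos 70° + cos 36° = 2 cos(53°) cos(17°)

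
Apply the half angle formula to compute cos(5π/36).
cos(5π/36) = √((1 + cos 5π/18)/2) = 0.9063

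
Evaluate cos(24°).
cos(24°) = 0.9135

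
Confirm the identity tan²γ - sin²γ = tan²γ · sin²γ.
LHS = sin²γ/cos²γ - sin²γ = sin²γ(1/cos²γ - 1) = sin²γ · (1 - cos²γ)/cos²γ = sin²γ · sin²γ/cos²γ = sin²γ · tan²γ = RHS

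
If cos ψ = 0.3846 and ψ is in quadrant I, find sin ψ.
sin ψ = 0.9231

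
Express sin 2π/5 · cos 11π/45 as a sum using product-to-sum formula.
sin 2π/5 cos 11π/45 = (1/2)[sin(2π/5+11π/45) + sin(2π/5-11π/45)]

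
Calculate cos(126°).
cos(126°) = -0.5878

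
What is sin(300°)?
sin(300°) = -√3/2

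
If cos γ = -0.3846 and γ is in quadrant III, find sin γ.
sin γ = -0.9231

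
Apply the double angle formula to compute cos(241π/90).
cos(241π/90) = cos²241π/180 - sin²241π/180 = -0.5299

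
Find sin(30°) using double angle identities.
sin(30°) = 2 sin 15° cos 15° = 1/2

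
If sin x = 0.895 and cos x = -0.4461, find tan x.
tan x = sin x / cos x = -2.006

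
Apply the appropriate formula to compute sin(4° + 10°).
sin(4° + 10°) = sin 4° cos 10° + cos 4° sin 10° = 0.2419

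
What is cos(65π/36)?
cos(65π/36) = 0.8192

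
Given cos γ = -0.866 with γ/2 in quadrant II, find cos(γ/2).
cos(γ/2) = ±√((1 + cos γ)/2); negative since γ/2 ∈ QII, so cos(γ/2) = -0.2588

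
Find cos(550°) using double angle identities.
cos(550°) = cos²275° - sin²275° = -0.9848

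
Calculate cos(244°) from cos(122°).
cos(244°) = cos²122° - sin²122° = -0.4384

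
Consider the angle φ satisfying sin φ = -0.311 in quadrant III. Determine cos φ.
cos φ = ±√(1 - sin²φ) = -0.9504 (negative in QIII)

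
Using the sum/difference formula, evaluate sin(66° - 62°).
sin(66° - 62°) = sin 66° cos 62° - cos 66° sin 62° = 0.06976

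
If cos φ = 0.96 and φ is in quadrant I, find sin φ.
sin φ = 0.28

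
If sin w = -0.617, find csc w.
csc w = 1/sin w = -1.621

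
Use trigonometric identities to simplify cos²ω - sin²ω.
cos²ω - sin²ω = cos(2ω) (using Double angle)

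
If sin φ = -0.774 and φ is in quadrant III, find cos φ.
cos φ = -0.6332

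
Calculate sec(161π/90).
sec(161π/90) = 1.269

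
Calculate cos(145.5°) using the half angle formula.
cos(145.5°) = -√((1 + cos 291°)/2) = -0.8241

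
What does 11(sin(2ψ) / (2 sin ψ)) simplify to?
11(sin(2ψ) / (2 sin ψ)) = 11(cos ψ) (using Double angle)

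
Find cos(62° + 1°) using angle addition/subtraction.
cos(62° + 1°) = cos 62° cos 1° - sin 62° sin 1° = 0.454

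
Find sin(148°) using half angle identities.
sin(148°) = √((1 - cos 296°)/2) = 0.5299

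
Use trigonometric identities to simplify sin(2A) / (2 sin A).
sin(2A) / (2 sin A) = cos A (using Double angle)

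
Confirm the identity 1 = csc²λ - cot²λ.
RHS = 1/sin²λ - cos²λ/sin²λ = (1 - cos²λ)/sin²λ = sin²λ/sin²λ = 1 = LHS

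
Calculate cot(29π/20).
cot(29π/20) = 0.1584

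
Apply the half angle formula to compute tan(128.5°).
tan(128.5°) = sin 257° / (1 + cos 257°) = -1.257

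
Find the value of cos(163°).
cos(163°) = -0.9563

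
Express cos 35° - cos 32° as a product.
cos 35° - cos 32° = -2 sin(33.5°) sin(1.5°)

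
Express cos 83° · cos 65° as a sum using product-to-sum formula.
cos 83° cos 65° = (1/2)[cos(83°-65°) + cos(83°+65°)]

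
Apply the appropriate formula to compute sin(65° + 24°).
sin(65° + 24°) = sin 65° cos 24° + cos 65° sin 24° = 0.9998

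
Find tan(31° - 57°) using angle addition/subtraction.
tan(31° - 57°) = (tan 31° - tan 57°)/(1 + tan 31° tan 57°) = -0.4877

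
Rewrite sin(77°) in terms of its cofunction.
sin(77°) = cos(90° - 77°) = cos(13°)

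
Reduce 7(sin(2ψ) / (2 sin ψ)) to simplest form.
7(sin(2ψ) / (2 sin ψ)) = 7(cos ψ) (using Double angle)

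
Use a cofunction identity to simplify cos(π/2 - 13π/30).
cos(π/2 - 13π/30) = sin(13π/30)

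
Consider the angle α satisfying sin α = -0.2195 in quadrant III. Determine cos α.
cos α = ±√(1 - sin²α) = -0.9756 (negative in QIII)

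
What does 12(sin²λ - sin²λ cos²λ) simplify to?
12(sin²λ - sin²λ cos²λ) = 12(sin⁴λ) (using Factoring)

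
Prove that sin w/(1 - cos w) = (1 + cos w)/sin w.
LHS = sin w(1 + cos w) / ((1 - cos w)(1 + cos w)) = sin w(1 + cos w) / (1 - cos²w) = sin w(1 + cos w) / sin²w = (1 + cos w)/sin w = RHS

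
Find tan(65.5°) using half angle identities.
tan(65.5°) = sin 131° / (1 + cos 131°) = 2.194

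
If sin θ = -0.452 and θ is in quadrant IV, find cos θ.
cos θ = 0.892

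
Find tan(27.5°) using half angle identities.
tan(27.5°) = sin 55° / (1 + cos 55°) = 0.5206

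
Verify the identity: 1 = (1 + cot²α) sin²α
RHS = csc²α · sin²α = (1/sin²α) · sin²α = 1 = LHS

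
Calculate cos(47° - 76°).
cos(47° - 76°) = cos 47° cos 76° + sin 47° sin 76° = 0.8746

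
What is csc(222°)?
csc(222°) = -1.494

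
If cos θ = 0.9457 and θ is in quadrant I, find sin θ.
sin θ = 0.325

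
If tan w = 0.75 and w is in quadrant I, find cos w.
cos w = 0.8 (using tan²w + 1 = sec²w)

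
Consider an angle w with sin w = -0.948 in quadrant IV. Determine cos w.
cos w = √(1 - sin²w) = 0.3183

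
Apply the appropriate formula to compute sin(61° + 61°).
sin(61° + 61°) = sin 61° cos 61° + cos 61° sin 61° = 0.848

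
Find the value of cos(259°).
cos(259°) = -0.1908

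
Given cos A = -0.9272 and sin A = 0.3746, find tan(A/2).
tan(A/2) = sin A / (1 + cos A) = 5.146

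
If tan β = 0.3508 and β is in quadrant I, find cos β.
cos β = 0.9436 (using tan²β + 1 = sec²β)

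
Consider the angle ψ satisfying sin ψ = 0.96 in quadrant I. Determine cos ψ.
cos ψ = √(1 - sin²ψ) = 0.28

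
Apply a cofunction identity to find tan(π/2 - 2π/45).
tan(π/2 - 2π/45) = cot(2π/45) = 7.115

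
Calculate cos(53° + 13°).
cos(53° + 13°) = cos 53° cos 13° - sin 53° sin 13° = 0.4067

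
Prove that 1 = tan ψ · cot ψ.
RHS = (sin ψ/cos ψ) · (cos ψ/sin ψ) = 1 = LHS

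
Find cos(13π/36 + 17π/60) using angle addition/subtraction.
cos(13π/36 + 17π/60) = cos 13π/36 cos 17π/60 - sin 13π/36 sin 17π/60 = -0.4384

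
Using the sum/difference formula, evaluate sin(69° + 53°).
sin(69° + 53°) = sin 69° cos 53° + cos 69° sin 53° = 0.848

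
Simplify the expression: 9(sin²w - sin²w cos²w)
9(sin²w - sin²w cos²w) = 9(sin⁴w) (using Factoring)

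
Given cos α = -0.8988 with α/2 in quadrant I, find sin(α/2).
sin(α/2) = ±√((1 - cos α)/2); positive since α/2 ∈ QI, so sin(α/2) = 0.9744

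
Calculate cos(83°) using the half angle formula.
cos(83°) = √((1 + cos 166°)/2) = 0.1219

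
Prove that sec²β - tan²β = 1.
LHS = 1/cos²β - sin²β/cos²β = (1 - sin²β)/cos²β = cos²β/cos²β = 1 = RHS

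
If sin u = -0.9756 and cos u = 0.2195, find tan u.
tan u = sin u / cos u = -4.445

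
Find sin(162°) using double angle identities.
sin(162°) = 2 sin 81° cos 81° = 0.309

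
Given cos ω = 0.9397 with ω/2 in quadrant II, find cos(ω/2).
cos(ω/2) = ±√((1 + cos ω)/2); negative since ω/2 ∈ QII, so cos(ω/2) = -0.9848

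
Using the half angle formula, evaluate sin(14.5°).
sin(14.5°) = √((1 - cos 29°)/2) = 0.2504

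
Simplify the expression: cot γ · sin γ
cot γ · sin γ = cos γ (using Quotient identity)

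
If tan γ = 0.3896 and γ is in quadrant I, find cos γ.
cos γ = 0.9318 (using tan²γ + 1 = sec²γ)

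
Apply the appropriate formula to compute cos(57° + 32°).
cos(57° + 32°) = cos 57° cos 32° - sin 57° sin 32° = 0.01745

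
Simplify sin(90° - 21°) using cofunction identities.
sin(90° - 21°) = cos(21°)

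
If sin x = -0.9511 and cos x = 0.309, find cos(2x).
cos(2x) = cos²x - sin²x = -0.8091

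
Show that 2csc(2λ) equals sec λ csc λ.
LHS = 2/sin(2λ) = 2/(2 sin λ cos λ) = 1/(sin λ cos λ) = (1/cos λ)(1/sin λ) = sec λ csc λ = RHS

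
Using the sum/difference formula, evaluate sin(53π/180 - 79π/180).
sin(53π/180 - 79π/180) = sin 53π/180 cos 79π/180 - cos 53π/180 sin 79π/180 = -0.4384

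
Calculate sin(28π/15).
sin(28π/15) = -0.4067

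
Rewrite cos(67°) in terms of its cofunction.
cos(67°) = sin(90° - 67°) = sin(23°)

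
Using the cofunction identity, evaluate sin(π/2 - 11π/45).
sin(π/2 - 11π/45) = cos(11π/45) = 0.7193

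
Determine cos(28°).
cos(28°) = 0.8829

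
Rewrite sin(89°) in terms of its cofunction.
sin(89°) = cos(90° - 89°) = cos(1°)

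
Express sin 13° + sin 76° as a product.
sin 13° + sin 76° = 2 sin(44.5°) cos(-31.5°)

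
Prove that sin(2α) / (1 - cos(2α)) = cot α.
LHS = 2 sin α cos α / (2sin²α) = cos α/sin α = cot α = RHS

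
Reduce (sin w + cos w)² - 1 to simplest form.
(sin w + cos w)² - 1 = sin(2w) (using Pythagorean + double angle)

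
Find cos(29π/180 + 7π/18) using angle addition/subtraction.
cos(29π/180 + 7π/18) = cos 29π/180 cos 7π/18 - sin 29π/180 sin 7π/18 = -0.1564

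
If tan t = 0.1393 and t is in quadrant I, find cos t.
cos t = 0.9904 (using tan²t + 1 = sec²t)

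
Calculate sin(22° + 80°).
sin(22° + 80°) = sin 22° cos 80° + cos 22° sin 80° = 0.9781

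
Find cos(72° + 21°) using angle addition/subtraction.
cos(72° + 21°) = cos 72° cos 21° - sin 72° sin 21° = -0.05234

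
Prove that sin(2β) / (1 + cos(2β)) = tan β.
LHS = 2 sin β cos β / (2cos²β) = sin β/cos β = tan β = RHS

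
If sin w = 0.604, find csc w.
csc w = 1/sin w = 1.656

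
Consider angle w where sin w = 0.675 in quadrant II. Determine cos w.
cos w = ±√(1 - sin²w) = -0.7378 (negative in QII)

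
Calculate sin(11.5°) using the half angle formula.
sin(11.5°) = √((1 - cos 23°)/2) = 0.1994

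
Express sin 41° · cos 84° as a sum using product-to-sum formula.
sin 41° cos 84° = (1/2)[sin(41°+84°) + sin(41°-84°)]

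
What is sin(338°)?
sin(338°) = -0.3746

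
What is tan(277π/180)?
tan(277π/180) = -8.144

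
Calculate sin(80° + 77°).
sin(80° + 77°) = sin 80° cos 77° + cos 80° sin 77° = 0.3907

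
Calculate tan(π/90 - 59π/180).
tan(π/90 - 59π/180) = (tan π/90 - tan 59π/180)/(1 + tan π/90 tan 59π/180) = -1.54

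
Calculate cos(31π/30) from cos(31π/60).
cos(31π/30) = cos²31π/60 - sin²31π/60 = -0.9945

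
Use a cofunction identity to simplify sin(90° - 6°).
sin(90° - 6°) = cos(6°)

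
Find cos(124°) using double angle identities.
cos(124°) = cos²62° - sin²62° = -0.5592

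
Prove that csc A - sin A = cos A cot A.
LHS = 1/sin A - sin A = (1 - sin²A)/sin A = cos²A/sin A = cos A · (cos A/sin A) = cos A cot A = RHS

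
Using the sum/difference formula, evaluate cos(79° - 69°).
cos(79° - 69°) = cos 79° cos 69° + sin 79° sin 69° = 0.9848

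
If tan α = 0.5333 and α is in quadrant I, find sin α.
sin α = 0.4706 (using tan²α + 1 = sec²α)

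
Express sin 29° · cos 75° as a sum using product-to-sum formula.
sin 29° cos 75° = (1/2)[sin(29°+75°) + sin(29°-75°)]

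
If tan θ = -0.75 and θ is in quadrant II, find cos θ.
cos θ = -0.8 (using tan²θ + 1 = sec²θ)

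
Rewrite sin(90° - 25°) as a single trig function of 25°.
sin(90° - 25°) = cos(25°)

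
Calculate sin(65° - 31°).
sin(65° - 31°) = sin 65° cos 31° - cos 65° sin 31° = 0.5592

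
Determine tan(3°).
tan(3°) = 0.05241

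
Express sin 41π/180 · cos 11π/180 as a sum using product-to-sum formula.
sin 41π/180 cos 11π/180 = (1/2)[sin(41π/180+11π/180) + sin(41π/180-11π/180)]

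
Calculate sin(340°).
sin(340°) = -0.342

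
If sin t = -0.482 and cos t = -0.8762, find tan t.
tan t = sin t / cos t = 0.5501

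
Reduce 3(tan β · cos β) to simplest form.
3(tan β · cos β) = 3(sin β) (using Quotient identity)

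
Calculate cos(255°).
cos(255°) = -(√6-√2)/4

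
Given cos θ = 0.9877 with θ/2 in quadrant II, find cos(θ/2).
cos(θ/2) = ±√((1 + cos θ)/2); negative since θ/2 ∈ QII, so cos(θ/2) = -0.9969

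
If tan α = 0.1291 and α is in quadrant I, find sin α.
sin α = 0.128 (using tan²α + 1 = sec²α)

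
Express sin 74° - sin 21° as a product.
sin 74° - sin 21° = 2 cos(47.5°) sin(26.5°)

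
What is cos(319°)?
cos(319°) = 0.7547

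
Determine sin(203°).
sin(203°) = -0.3907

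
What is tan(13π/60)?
tan(13π/60) = 0.8098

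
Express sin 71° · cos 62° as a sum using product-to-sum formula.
sin 71° cos 62° = (1/2)[sin(71°+62°) + sin(71°-62°)]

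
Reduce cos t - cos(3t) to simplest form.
cos t - cos(3t) = 2 sin(2t) sin t (using Sum-to-product)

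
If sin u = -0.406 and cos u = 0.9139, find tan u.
tan u = sin u / cos u = -0.4442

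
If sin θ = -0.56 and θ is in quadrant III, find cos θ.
cos θ = -0.8285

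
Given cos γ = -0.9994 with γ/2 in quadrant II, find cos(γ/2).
cos(γ/2) = ±√((1 + cos γ)/2); negative since γ/2 ∈ QII, so cos(γ/2) = -0.01732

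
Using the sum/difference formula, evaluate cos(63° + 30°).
cos(63° + 30°) = cos 63° cos 30° - sin 63° sin 30° = -0.05234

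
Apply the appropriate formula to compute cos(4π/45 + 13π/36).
cos(4π/45 + 13π/36) = cos 4π/45 cos 13π/36 - sin 4π/45 sin 13π/36 = 0.1564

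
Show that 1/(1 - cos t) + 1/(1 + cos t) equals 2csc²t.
LHS = [(1 + cos t) + (1 - cos t)] / [(1 - cos t)(1 + cos t)] = 2/(1 - cos²t) = 2/sin²t = 2csc²t = RHS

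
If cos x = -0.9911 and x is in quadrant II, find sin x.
sin x = 0.1331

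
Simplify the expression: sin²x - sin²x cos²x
sin²x - sin²x cos²x = sin⁴x (using Factoring)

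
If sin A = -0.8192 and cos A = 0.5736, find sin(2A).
sin(2A) = 2 sin A cos A = -0.9398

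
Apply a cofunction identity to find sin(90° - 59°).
sin(90° - 59°) = cos(59°) = 0.515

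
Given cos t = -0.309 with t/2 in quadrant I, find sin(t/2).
sin(t/2) = ±√((1 - cos t)/2); positive since t/2 ∈ QI, so sin(t/2) = 0.809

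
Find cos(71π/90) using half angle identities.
cos(71π/90) = -√((1 + cos 71π/45)/2) = -0.788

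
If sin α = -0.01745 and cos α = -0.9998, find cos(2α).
cos(2α) = cos²α - sin²α = 0.9993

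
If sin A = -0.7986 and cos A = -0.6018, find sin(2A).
sin(2A) = 2 sin A cos A = 0.9612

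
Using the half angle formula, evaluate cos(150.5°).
cos(150.5°) = -√((1 + cos 301°)/2) = -0.8704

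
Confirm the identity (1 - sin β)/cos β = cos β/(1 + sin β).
LHS = (1 - sin β)(1 + sin β) / (cos β(1 + sin β)) = (1 - sin²β) / (cos β(1 + sin β)) = cos²β / (cos β(1 + sin β)) = cos β/(1 + sin β) = RHS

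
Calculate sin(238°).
sin(238°) = -0.848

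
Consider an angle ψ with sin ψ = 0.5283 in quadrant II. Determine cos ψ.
cos ψ = ±√(1 - sin²ψ) = -0.8491 (negative in QII)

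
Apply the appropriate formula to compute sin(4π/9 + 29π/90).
sin(4π/9 + 29π/90) = sin 4π/9 cos 29π/90 + cos 4π/9 sin 29π/90 = 0.6691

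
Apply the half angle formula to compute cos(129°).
cos(129°) = -√((1 + cos 258°)/2) = -0.6293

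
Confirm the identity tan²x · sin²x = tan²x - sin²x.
RHS = sin²x/cos²x - sin²x = sin²x(1/cos²x - 1) = sin²x · (1 - cos²x)/cos²x = sin²x · sin²x/cos²x = sin²x · tan²x = LHS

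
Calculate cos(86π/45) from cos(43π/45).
cos(86π/45) = cos²43π/45 - sin²43π/45 = 0.9613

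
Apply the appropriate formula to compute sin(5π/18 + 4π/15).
sin(5π/18 + 4π/15) = sin 5π/18 cos 4π/15 + cos 5π/18 sin 4π/15 = 0.9903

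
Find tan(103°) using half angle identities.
tan(103°) = sin 206° / (1 + cos 206°) = -4.331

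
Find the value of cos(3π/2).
cos(3π/2) = 0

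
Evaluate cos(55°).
cos(55°) = 0.5736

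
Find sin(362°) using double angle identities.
sin(362°) = 2 sin 181° cos 181° = 0.0349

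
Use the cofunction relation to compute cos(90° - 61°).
cos(90° - 61°) = sin(61°) = 0.8746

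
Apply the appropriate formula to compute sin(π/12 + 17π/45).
sin(π/12 + 17π/45) = sin π/12 cos 17π/45 + cos π/12 sin 17π/45 = 0.9925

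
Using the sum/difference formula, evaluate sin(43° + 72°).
sin(43° + 72°) = sin 43° cos 72° + cos 43° sin 72° = 0.9063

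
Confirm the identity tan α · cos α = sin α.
LHS = (sin α/cos α) · cos α = sin α = RHS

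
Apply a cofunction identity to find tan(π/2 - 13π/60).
tan(π/2 - 13π/60) = cot(13π/60) = 1.235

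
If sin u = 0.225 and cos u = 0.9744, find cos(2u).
cos(2u) = cos²u - sin²u = 0.8988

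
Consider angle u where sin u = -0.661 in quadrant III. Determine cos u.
cos u = ±√(1 - sin²u) = -0.7504 (negative in QIII)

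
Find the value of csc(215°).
csc(215°) = -1.743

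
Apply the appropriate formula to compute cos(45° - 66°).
cos(45° - 66°) = cos 45° cos 66° + sin 45° sin 66° = 0.9336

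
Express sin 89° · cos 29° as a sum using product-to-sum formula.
sin 89° cos 29° = (1/2)[sin(89°+29°) + sin(89°-29°)]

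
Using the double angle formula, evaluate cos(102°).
cos(102°) = cos²51° - sin²51° = -0.2079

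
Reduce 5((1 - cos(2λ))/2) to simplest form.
5((1 - cos(2λ))/2) = 5(sin²λ) (using Power reduction)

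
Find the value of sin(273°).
sin(273°) = -0.9986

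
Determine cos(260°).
cos(260°) = -0.1736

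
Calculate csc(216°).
csc(216°) = -1.701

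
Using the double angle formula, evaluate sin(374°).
sin(374°) = 2 sin 187° cos 187° = 0.2419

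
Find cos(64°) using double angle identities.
cos(64°) = cos²32° - sin²32° = 0.4384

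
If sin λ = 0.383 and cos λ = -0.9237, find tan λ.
tan λ = sin λ / cos λ = -0.4146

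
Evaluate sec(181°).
sec(181°) = -1.0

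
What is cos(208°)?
cos(208°) = -0.8829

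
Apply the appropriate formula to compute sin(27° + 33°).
sin(27° + 33°) = sin 27° cos 33° + cos 27° sin 33° = √3/2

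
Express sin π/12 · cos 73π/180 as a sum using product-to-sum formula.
sin π/12 cos 73π/180 = (1/2)[sin(π/12+73π/180) + sin(π/12-73π/180)]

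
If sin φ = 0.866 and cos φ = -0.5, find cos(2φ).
cos(2φ) = cos²φ - sin²φ = -0.5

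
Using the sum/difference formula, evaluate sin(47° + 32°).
sin(47° + 32°) = sin 47° cos 32° + cos 47° sin 32° = 0.9816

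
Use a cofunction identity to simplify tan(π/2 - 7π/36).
tan(π/2 - 7π/36) = cot(7π/36)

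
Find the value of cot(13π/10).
cot(13π/10) = 0.7265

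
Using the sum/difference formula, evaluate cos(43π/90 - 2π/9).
cos(43π/90 - 2π/9) = cos 43π/90 cos 2π/9 + sin 43π/90 sin 2π/9 = 0.6947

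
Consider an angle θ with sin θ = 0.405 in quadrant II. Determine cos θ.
cos θ = ±√(1 - sin²θ) = -0.9143 (negative in QII)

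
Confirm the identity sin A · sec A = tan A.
LHS = sin A · (1/cos A) = sin A/cos A = tan A = RHS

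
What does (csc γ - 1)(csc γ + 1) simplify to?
(csc γ - 1)(csc γ + 1) = cot²γ (using Diff. of squares)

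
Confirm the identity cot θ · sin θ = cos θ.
LHS = (cos θ/sin θ) · sin θ = cos θ = RHS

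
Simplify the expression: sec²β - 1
sec²β - 1 = tan²β (using Pythagorean identity)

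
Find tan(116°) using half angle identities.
tan(116°) = sin 232° / (1 + cos 232°) = -2.05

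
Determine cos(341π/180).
cos(341π/180) = 0.9455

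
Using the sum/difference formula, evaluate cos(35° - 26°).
cos(35° - 26°) = cos 35° cos 26° + sin 35° sin 26° = 0.9877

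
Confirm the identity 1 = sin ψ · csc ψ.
RHS = sin ψ · (1/sin ψ) = 1 = LHS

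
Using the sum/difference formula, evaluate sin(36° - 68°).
sin(36° - 68°) = sin 36° cos 68° - cos 36° sin 68° = -0.5299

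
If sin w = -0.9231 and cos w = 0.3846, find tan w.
tan w = sin w / cos w = -2.4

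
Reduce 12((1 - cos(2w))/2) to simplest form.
12((1 - cos(2w))/2) = 12(sin²w) (using Power reduction)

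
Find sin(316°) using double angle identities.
sin(316°) = 2 sin 158° cos 158° = -0.6947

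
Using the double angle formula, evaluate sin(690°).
sin(690°) = 2 sin 345° cos 345° = -1/2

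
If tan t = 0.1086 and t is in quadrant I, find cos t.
cos t = 0.9942 (using tan²t + 1 = sec²t)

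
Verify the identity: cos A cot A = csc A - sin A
RHS = 1/sin A - sin A = (1 - sin²A)/sin A = cos²A/sin A = cos A · (cos A/sin A) = cos A cot A = LHS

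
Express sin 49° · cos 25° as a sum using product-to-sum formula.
sin 49° cos 25° = (1/2)[sin(49°+25°) + sin(49°-25°)]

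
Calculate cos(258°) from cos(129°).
cos(258°) = cos²129° - sin²129° = -0.2079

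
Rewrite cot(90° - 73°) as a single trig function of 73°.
cot(90° - 73°) = tan(73°)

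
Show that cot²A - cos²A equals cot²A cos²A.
LHS = cos²A/sin²A - cos²A = cos²A(1/sin²A - 1) = cos²A · (1 - sin²A)/sin²A = cos²A · cos²A/sin²A = cos²A · cot²A = RHS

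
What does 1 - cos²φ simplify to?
1 - cos²φ = sin²φ (using Pythagorean identity)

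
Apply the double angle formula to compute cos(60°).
cos(60°) = cos²30° - sin²30° = 1/2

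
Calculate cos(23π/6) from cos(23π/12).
cos(23π/6) = cos²23π/12 - sin²23π/12 = √3/2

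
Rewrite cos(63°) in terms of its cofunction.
cos(63°) = sin(90° - 63°) = sin(27°)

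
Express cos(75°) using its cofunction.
cos(75°) = sin(90° - 75°) = sin(15°)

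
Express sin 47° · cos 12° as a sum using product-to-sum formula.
sin 47° cos 12° = (1/2)[sin(47°+12°) + sin(47°-12°)]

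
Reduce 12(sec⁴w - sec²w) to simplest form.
12(sec⁴w - sec²w) = 12(tan⁴w + tan²w) (using Pythagorean)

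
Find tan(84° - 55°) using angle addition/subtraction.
tan(84° - 55°) = (tan 84° - tan 55°)/(1 + tan 84° tan 55°) = 0.5543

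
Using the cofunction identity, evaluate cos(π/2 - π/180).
cos(π/2 - π/180) = sin(π/180) = 0.01745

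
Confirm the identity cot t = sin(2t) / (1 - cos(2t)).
RHS = 2 sin t cos t / (2sin²t) = cos t/sin t = cot t = LHS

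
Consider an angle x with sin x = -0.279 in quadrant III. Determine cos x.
cos x = ±√(1 - sin²x) = -0.9603 (negative in QIII)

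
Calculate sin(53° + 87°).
sin(53° + 87°) = sin 53° cos 87° + cos 53° sin 87° = 0.6428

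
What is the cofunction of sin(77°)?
sin(77°) = cos(90° - 77°) = cos(13°)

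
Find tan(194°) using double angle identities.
tan(194°) = 2 tan 97° / (1 - tan²97°) = 0.2493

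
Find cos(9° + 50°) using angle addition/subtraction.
cos(9° + 50°) = cos 9° cos 50° - sin 9° sin 50° = 0.515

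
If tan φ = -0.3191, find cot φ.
cot φ = 1/tan φ = -3.134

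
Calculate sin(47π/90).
sin(47π/90) = 0.9976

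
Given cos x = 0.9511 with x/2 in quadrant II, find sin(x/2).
sin(x/2) = ±√((1 - cos x)/2); positive since x/2 ∈ QII, so sin(x/2) = 0.1564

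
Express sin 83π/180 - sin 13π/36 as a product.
sin 83π/180 - sin 13π/36 = 2 cos(37π/90) sin(π/20)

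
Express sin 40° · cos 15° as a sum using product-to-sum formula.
sin 40° cos 15° = (1/2)[sin(40°+15°) + sin(40°-15°)]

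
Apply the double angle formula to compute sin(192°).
sin(192°) = 2 sin 96° cos 96° = -0.2079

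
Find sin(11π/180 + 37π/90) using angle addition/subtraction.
sin(11π/180 + 37π/90) = sin 11π/180 cos 37π/90 + cos 11π/180 sin 37π/90 = 0.9962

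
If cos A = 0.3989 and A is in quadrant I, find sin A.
sin A = 0.917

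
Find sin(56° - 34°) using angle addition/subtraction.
sin(56° - 34°) = sin 56° cos 34° - cos 56° sin 34° = 0.3746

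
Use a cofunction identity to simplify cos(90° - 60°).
cos(90° - 60°) = sin(60°)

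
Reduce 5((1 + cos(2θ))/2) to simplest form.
5((1 + cos(2θ))/2) = 5(cos²θ) (using Power reduction)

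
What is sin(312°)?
sin(312°) = -0.7431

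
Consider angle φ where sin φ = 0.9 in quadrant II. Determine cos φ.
cos φ = ±√(1 - sin²φ) = -0.4359 (negative in QII)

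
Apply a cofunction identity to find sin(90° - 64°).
sin(90° - 64°) = cos(64°) = 0.4384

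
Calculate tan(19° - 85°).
tan(19° - 85°) = (tan 19° - tan 85°)/(1 + tan 19° tan 85°) = -2.246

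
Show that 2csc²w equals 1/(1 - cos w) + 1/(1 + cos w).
RHS = [(1 + cos w) + (1 - cos w)] / [(1 - cos w)(1 + cos w)] = 2/(1 - cos²w) = 2/sin²w = 2csc²w = LHS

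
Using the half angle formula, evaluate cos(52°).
cos(52°) = √((1 + cos 104°)/2) = 0.6157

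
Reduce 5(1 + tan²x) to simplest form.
5(1 + tan²x) = 5(sec²x) (using Pythagorean identity)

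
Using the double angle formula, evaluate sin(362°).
sin(362°) = 2 sin 181° cos 181° = 0.0349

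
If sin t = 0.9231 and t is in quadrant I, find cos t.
cos t = 0.3846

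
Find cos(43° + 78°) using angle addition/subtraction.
cos(43° + 78°) = cos 43° cos 78° - sin 43° sin 78° = -0.515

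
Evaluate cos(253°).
cos(253°) = -0.2924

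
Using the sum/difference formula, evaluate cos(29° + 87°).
cos(29° + 87°) = cos 29° cos 87° - sin 29° sin 87° = -0.4384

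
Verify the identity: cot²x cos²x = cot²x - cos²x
RHS = cos²x/sin²x - cos²x = cos²x(1/sin²x - 1) = cos²x · (1 - sin²x)/sin²x = cos²x · cos²x/sin²x = cos²x · cot²x = LHS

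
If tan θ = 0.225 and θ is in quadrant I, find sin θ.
sin θ = 0.2195 (using tan²θ + 1 = sec²θ)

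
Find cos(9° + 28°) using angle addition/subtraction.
cos(9° + 28°) = cos 9° cos 28° - sin 9° sin 28° = 0.7986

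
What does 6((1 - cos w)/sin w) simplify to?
6((1 - cos w)/sin w) = 6(tan(w/2)) (using Half angle)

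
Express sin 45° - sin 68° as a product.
sin 45° - sin 68° = 2 cos(56.5°) sin(-11.5°)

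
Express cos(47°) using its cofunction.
cos(47°) = sin(90° - 47°) = sin(43°)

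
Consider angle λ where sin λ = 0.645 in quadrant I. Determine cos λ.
cos λ = √(1 - sin²λ) = 0.7642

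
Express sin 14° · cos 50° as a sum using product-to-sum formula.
sin 14° cos 50° = (1/2)[sin(14°+50°) + sin(14°-50°)]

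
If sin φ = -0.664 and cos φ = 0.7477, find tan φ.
tan φ = sin φ / cos φ = -0.8881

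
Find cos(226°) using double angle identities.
cos(226°) = 2cos²113° - 1 = -0.6947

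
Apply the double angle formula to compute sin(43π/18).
sin(43π/18) = 2 sin 43π/36 cos 43π/36 = 0.9397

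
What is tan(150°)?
tan(150°) = -√3/3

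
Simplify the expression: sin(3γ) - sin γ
sin(3γ) - sin γ = 2 cos(2γ) sin γ (using Sum-to-product)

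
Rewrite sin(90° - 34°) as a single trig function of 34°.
sin(90° - 34°) = cos(34°)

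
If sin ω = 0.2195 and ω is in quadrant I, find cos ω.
cos ω = 0.9756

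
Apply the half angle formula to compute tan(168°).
tan(168°) = sin 336° / (1 + cos 336°) = -0.2126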